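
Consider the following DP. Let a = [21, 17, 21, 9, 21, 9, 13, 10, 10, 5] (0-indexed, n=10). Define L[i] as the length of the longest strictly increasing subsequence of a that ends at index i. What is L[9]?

1

   i    0    1    2    3    4    5    6    7    8    9
a[i]   21   17   21    9   21    9   13   10   10    5
L[i]    1    1    2    1    2    1    2    2    2    1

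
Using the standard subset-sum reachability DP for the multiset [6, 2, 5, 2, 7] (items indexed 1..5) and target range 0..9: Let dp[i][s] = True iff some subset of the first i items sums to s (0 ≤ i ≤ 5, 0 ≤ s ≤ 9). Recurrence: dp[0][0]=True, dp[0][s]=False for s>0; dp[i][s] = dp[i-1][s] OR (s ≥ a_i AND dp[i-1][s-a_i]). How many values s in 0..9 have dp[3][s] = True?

6

i\s   0   1   2   3   4   5   6   7   8   9
  0   T   F   F   F   F   F   F   F   F   F
  1   T   F   F   F   F   F   T   F   F   F
  2   T   F   T   F   F   F   T   F   T   F
  3   T   F   T   F   F   T   T   T   T   F
  4   T   F   T   F   T   T   T   T   T   T
  5   T   F   T   F   T   T   T   T   T   T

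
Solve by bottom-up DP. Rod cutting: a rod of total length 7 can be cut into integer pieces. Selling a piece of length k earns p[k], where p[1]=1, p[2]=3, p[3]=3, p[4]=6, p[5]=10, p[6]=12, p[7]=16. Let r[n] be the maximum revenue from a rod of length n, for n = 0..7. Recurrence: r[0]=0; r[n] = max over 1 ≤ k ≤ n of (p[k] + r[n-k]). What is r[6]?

   n    0    1    2    3    4    5    6    7
r[n]    0    1    3    4    6   10   12   16

12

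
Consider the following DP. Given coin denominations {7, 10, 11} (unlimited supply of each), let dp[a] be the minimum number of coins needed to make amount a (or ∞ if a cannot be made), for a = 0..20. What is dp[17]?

2

 a  0  1  2  3  4  5  6  7  8  9 10 11 12 13 14 15 16 17 18 19 20
dp  0  -  -  -  -  -  -  1  -  -  1  1  -  -  2  -  -  2  2  -  2
(- denotes ∞ / unreachable)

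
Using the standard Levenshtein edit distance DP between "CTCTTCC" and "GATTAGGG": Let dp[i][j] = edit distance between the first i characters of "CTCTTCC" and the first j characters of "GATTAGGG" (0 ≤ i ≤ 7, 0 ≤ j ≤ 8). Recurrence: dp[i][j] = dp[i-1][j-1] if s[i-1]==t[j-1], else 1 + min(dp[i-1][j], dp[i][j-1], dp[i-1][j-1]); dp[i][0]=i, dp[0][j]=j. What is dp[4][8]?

7

   ''  G  A  T  T  A  G  G  G
''  0  1  2  3  4  5  6  7  8
 C  1  1  2  3  4  5  6  7  8
 T  2  2  2  2  3  4  5  6  7
 C  3  3  3  3  3  4  5  6  7
 T  4  4  4  3  3  4  5  6  7
 T  5  5  5  4  3  4  5  6  7
 C  6  6  6  5  4  4  5  6  7
 C  7  7  7  6  5  5  5  6  7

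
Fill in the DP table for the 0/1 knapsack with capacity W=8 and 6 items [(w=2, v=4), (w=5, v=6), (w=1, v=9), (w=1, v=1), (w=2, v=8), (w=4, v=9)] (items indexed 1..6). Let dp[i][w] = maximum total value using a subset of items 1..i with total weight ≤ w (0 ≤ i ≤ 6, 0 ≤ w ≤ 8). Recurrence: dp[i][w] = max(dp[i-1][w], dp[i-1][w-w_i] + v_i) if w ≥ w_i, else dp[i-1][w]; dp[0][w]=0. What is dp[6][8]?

i\w   0   1   2   3   4   5   6   7   8
  0   0   0   0   0   0   0   0   0   0
  1   0   0   4   4   4   4   4   4   4
  2   0   0   4   4   4   6   6  10  10
  3   0   9   9  13  13  13  15  15  19
  4   0   9  10  13  14  14  15  16  19
  5   0   9  10  17  18  21  22  22  23
  6   0   9  10  17  18  21  22  26  27

27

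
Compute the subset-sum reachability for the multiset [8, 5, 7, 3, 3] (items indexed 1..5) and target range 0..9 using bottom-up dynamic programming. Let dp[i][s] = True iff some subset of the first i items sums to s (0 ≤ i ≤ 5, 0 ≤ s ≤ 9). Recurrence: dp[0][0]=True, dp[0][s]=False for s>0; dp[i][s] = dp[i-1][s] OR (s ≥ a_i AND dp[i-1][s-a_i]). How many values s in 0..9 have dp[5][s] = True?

6

i\s   0   1   2   3   4   5   6   7   8   9
  0   T   F   F   F   F   F   F   F   F   F
  1   T   F   F   F   F   F   F   F   T   F
  2   T   F   F   F   F   T   F   F   T   F
  3   T   F   F   F   F   T   F   T   T   F
  4   T   F   F   T   F   T   F   T   T   F
  5   T   F   F   T   F   T   T   T   T   F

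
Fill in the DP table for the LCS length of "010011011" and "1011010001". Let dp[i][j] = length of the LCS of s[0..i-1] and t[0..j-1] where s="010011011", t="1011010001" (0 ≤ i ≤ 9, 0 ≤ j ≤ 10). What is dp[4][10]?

   ''  1  0  1  1  0  1  0  0  0  1
''  0  0  0  0  0  0  0  0  0  0  0
 0  0  0  1  1  1  1  1  1  1  1  1
 1  0  1  1  2  2  2  2  2  2  2  2
 0  0  1  2  2  2  3  3  3  3  3  3
 0  0  1  2  2  2  3  3  4  4  4  4
 1  0  1  2  3  3  3  4  4  4  4  5
 1  0  1  2  3  4  4  4  4  4  4  5
 0  0  1  2  3  4  5  5  5  5  5  5
 1  0  1  2  3  4  5  6  6  6  6  6
 1  0  1  2  3  4  5  6  6  6  6  7

4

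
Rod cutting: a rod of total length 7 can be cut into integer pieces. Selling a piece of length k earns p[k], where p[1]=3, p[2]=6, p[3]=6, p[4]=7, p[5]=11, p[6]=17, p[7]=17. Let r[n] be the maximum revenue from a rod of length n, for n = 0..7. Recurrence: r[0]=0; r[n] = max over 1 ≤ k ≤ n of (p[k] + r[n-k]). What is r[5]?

15

   n    0    1    2    3    4    5    6    7
r[n]    0    3    6    9   12   15   18   21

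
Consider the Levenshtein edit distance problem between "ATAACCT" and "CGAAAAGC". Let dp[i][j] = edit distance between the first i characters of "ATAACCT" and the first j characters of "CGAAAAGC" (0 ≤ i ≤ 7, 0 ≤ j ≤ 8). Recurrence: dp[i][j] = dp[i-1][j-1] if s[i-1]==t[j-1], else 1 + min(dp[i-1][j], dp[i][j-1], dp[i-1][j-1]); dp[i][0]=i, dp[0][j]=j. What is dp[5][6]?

4

   ''  C  G  A  A  A  A  G  C
''  0  1  2  3  4  5  6  7  8
 A  1  1  2  2  3  4  5  6  7
 T  2  2  2  3  3  4  5  6  7
 A  3  3  3  2  3  3  4  5  6
 A  4  4  4  3  2  3  3  4  5
 C  5  4  5  4  3  3  4  4  4
 C  6  5  5  5  4  4  4  5  4
 T  7  6  6  6  5  5  5  5  5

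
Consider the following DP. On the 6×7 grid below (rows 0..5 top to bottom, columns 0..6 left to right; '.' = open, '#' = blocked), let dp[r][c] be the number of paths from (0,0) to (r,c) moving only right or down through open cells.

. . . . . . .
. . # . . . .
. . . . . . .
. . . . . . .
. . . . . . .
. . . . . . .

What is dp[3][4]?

17

r\c   0   1   2   3   4   5   6
  0   1   1   1   1   1   1   1
  1   1   2   0   1   2   3   4
  2   1   3   3   4   6   9  13
  3   1   4   7  11  17  26  39
  4   1   5  12  23  40  66 105
  5   1   6  18  41  81 147 252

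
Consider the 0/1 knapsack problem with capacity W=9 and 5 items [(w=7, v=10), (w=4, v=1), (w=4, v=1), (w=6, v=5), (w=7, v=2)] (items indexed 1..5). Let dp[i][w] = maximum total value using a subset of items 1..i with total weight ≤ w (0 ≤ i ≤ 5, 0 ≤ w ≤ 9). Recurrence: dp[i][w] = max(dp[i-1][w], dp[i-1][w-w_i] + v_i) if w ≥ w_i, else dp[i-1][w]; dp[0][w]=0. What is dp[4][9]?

i\w   0   1   2   3   4   5   6   7   8   9
  0   0   0   0   0   0   0   0   0   0   0
  1   0   0   0   0   0   0   0  10  10  10
  2   0   0   0   0   1   1   1  10  10  10
  3   0   0   0   0   1   1   1  10  10  10
  4   0   0   0   0   1   1   5  10  10  10
  5   0   0   0   0   1   1   5  10  10  10

10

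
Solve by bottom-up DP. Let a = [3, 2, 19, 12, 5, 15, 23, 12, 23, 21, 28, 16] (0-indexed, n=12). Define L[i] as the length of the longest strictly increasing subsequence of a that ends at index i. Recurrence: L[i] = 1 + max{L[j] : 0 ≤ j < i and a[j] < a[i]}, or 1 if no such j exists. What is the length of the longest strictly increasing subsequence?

5

   i    0    1    2    3    4    5    6    7    8    9   10   11
a[i]    3    2   19   12    5   15   23   12   23   21   28   16
L[i]    1    1    2    2    2    3    4    3    4    4    5    4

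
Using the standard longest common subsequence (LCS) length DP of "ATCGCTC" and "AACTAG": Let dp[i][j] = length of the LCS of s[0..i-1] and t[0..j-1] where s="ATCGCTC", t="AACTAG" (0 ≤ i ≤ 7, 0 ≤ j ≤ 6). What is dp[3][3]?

2

   ''  A  A  C  T  A  G
''  0  0  0  0  0  0  0
 A  0  1  1  1  1  1  1
 T  0  1  1  1  2  2  2
 C  0  1  1  2  2  2  2
 G  0  1  1  2  2  2  3
 C  0  1  1  2  2  2  3
 T  0  1  1  2  3  3  3
 C  0  1  1  2  3  3  3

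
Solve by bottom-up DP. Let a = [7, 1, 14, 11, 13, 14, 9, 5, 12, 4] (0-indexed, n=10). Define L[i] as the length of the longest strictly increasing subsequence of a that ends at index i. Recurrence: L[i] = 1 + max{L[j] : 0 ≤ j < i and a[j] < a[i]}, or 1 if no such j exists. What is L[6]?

   i    0    1    2    3    4    5    6    7    8    9
a[i]    7    1   14   11   13   14    9    5   12    4
L[i]    1    1    2    2    3    4    2    2    3    2

2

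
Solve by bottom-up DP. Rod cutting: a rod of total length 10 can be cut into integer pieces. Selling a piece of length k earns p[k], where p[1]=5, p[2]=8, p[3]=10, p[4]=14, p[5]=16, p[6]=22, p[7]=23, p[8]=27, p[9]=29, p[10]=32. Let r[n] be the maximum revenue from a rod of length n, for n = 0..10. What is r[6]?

   n    0    1    2    3    4    5    6    7    8    9   10
r[n]    0    5   10   15   20   25   30   35   40   45   50

30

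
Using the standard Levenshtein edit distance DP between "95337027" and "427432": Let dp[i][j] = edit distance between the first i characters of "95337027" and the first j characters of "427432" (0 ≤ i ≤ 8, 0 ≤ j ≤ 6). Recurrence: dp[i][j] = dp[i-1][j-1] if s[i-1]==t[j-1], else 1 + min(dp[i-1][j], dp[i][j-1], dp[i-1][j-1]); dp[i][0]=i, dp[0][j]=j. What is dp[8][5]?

   ''  4  2  7  4  3  2
''  0  1  2  3  4  5  6
 9  1  1  2  3  4  5  6
 5  2  2  2  3  4  5  6
 3  3  3  3  3  4  4  5
 3  4  4  4  4  4  4  5
 7  5  5  5  4  5  5  5
 0  6  6  6  5  5  6  6
 2  7  7  6  6  6  6  6
 7  8  8  7  6  7  7  7

7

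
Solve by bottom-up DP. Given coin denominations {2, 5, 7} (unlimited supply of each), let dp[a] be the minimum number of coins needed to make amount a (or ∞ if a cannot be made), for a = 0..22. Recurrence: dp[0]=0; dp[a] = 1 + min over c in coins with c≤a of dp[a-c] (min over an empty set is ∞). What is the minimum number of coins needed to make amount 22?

4

 a  0  1  2  3  4  5  6  7  8  9 10 11 12 13 14 15 16 17 18 19 20 21 22
dp  0  -  1  -  2  1  3  1  4  2  2  3  2  4  2  3  3  3  4  3  4  3  4
(- denotes ∞ / unreachable)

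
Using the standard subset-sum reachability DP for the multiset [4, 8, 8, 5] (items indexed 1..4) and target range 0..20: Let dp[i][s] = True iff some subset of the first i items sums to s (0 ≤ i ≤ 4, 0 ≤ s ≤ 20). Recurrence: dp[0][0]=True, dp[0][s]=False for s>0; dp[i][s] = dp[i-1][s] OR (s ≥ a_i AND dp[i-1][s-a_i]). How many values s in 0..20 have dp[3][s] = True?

i\s   0   1   2   3   4   5   6   7   8   9  10  11  12  13  14  15  16  17  18  19  20
  0   T   F   F   F   F   F   F   F   F   F   F   F   F   F   F   F   F   F   F   F   F
  1   T   F   F   F   T   F   F   F   F   F   F   F   F   F   F   F   F   F   F   F   F
  2   T   F   F   F   T   F   F   F   T   F   F   F   T   F   F   F   F   F   F   F   F
  3   T   F   F   F   T   F   F   F   T   F   F   F   T   F   F   F   T   F   F   F   T
  4   T   F   F   F   T   T   F   F   T   T   F   F   T   T   F   F   T   T   F   F   T

6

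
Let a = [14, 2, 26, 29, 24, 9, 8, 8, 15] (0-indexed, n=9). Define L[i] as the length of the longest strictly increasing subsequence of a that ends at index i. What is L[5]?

   i    0    1    2    3    4    5    6    7    8
a[i]   14    2   26   29   24    9    8    8   15
L[i]    1    1    2    3    2    2    2    2    3

2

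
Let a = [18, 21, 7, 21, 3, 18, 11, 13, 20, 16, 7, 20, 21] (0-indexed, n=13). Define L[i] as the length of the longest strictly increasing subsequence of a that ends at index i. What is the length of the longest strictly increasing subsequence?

   i    0    1    2    3    4    5    6    7    8    9   10   11   12
a[i]   18   21    7   21    3   18   11   13   20   16    7   20   21
L[i]    1    2    1    2    1    2    2    3    4    4    2    5    6

6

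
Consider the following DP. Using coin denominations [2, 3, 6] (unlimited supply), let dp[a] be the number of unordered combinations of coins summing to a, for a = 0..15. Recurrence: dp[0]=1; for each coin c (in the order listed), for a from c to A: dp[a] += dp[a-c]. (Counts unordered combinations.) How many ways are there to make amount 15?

after  coin     0     1     2     3     4     5     6     7     8     9    10    11    12    13    14    15
          2     1     0     1     0     1     0     1     0     1     0     1     0     1     0     1     0
          3     1     0     1     1     1     1     2     1     2     2     2     2     3     2     3     3
          6     1     0     1     1     1     1     3     1     3     3     3     3     6     3     6     6

6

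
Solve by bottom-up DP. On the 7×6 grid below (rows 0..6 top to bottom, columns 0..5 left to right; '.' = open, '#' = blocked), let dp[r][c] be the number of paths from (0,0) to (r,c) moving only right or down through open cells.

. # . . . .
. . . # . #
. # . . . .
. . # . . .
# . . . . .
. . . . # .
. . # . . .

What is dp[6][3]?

r\c   0   1   2   3   4   5
  0   1   0   0   0   0   0
  1   1   1   1   0   0   0
  2   1   0   1   1   1   1
  3   1   1   0   1   2   3
  4   0   1   1   2   4   7
  5   0   1   2   4   0   7
  6   0   1   0   4   4  11

4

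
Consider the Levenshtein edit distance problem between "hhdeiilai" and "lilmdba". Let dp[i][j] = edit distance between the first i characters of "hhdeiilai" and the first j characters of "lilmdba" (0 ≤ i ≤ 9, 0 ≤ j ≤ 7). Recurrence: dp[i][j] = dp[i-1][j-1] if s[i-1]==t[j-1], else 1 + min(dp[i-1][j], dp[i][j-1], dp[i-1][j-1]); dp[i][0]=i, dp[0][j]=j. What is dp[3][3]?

3

   ''  l  i  l  m  d  b  a
''  0  1  2  3  4  5  6  7
 h  1  1  2  3  4  5  6  7
 h  2  2  2  3  4  5  6  7
 d  3  3  3  3  4  4  5  6
 e  4  4  4  4  4  5  5  6
 i  5  5  4  5  5  5  6  6
 i  6  6  5  5  6  6  6  7
 l  7  6  6  5  6  7  7  7
 a  8  7  7  6  6  7  8  7
 i  9  8  7  7  7  7  8  8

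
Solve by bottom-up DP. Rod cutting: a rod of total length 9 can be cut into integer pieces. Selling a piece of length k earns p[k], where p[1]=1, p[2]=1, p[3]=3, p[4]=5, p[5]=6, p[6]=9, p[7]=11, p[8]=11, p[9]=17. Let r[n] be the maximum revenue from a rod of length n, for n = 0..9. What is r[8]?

12

   n    0    1    2    3    4    5    6    7    8    9
r[n]    0    1    2    3    5    6    9   11   12   17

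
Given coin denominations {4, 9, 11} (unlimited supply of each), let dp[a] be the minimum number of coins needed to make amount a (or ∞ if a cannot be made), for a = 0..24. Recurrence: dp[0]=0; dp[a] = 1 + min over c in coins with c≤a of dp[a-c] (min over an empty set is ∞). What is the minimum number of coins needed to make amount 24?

 a  0  1  2  3  4  5  6  7  8  9 10 11 12 13 14 15 16 17 18 19 20 21 22 23 24
dp  0  -  -  -  1  -  -  -  2  1  -  1  3  2  -  2  4  3  2  3  2  4  2  4  3
(- denotes ∞ / unreachable)

3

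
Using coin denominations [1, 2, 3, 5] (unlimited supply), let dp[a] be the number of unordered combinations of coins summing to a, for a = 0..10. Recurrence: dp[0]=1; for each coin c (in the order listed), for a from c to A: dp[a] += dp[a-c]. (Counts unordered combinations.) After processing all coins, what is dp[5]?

6

after  coin     0     1     2     3     4     5     6     7     8     9    10
          1     1     1     1     1     1     1     1     1     1     1     1
          2     1     1     2     2     3     3     4     4     5     5     6
          3     1     1     2     3     4     5     7     8    10    12    14
          5     1     1     2     3     4     6     8    10    13    16    20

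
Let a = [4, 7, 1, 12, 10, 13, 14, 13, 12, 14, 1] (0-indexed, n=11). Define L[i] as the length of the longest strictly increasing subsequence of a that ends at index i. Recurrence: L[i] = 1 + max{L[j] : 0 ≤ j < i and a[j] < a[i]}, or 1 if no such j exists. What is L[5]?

   i    0    1    2    3    4    5    6    7    8    9   10
a[i]    4    7    1   12   10   13   14   13   12   14    1
L[i]    1    2    1    3    3    4    5    4    4    5    1

4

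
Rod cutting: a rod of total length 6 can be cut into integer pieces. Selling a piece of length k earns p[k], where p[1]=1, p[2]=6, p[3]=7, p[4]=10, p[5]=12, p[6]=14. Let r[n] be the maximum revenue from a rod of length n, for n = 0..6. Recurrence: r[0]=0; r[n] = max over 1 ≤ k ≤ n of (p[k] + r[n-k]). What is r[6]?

18

   n    0    1    2    3    4    5    6
r[n]    0    1    6    7   12   13   18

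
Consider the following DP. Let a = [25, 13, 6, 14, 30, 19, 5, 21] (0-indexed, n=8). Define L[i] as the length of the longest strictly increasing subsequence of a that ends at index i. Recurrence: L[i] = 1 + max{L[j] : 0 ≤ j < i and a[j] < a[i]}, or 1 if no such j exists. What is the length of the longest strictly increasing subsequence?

4

   i    0    1    2    3    4    5    6    7
a[i]   25   13    6   14   30   19    5   21
L[i]    1    1    1    2    3    3    1    4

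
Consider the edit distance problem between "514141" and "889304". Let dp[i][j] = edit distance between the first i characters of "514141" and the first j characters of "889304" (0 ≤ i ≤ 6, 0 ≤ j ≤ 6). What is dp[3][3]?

3

   ''  8  8  9  3  0  4
''  0  1  2  3  4  5  6
 5  1  1  2  3  4  5  6
 1  2  2  2  3  4  5  6
 4  3  3  3  3  4  5  5
 1  4  4  4  4  4  5  6
 4  5  5  5  5  5  5  5
 1  6  6  6  6  6  6  6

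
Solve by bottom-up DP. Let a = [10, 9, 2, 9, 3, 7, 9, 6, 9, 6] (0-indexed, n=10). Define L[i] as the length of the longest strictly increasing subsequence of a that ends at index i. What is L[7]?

   i    0    1    2    3    4    5    6    7    8    9
a[i]   10    9    2    9    3    7    9    6    9    6
L[i]    1    1    1    2    2    3    4    3    4    3

3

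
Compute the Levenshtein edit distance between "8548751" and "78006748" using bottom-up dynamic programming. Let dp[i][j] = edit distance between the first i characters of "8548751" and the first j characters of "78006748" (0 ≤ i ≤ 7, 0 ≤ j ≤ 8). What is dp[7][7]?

   ''  7  8  0  0  6  7  4  8
''  0  1  2  3  4  5  6  7  8
 8  1  1  1  2  3  4  5  6  7
 5  2  2  2  2  3  4  5  6  7
 4  3  3  3  3  3  4  5  5  6
 8  4  4  3  4  4  4  5  6  5
 7  5  4  4  4  5  5  4  5  6
 5  6  5  5  5  5  6  5  5  6
 1  7  6  6  6  6  6  6  6  6

6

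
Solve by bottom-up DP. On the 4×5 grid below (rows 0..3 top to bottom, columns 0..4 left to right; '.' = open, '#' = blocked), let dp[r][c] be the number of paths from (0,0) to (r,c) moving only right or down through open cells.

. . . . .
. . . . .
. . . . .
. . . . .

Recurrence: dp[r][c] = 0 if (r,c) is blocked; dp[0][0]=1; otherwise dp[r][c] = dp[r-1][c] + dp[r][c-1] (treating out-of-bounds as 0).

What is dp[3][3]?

r\c   0   1   2   3   4
  0   1   1   1   1   1
  1   1   2   3   4   5
  2   1   3   6  10  15
  3   1   4  10  20  35

20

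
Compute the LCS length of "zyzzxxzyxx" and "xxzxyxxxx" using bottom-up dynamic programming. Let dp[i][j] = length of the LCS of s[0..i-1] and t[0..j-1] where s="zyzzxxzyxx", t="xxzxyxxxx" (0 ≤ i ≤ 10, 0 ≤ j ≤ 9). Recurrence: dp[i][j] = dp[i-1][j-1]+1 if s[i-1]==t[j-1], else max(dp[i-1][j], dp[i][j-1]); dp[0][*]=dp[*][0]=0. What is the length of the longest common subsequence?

6

   ''  x  x  z  x  y  x  x  x  x
''  0  0  0  0  0  0  0  0  0  0
 z  0  0  0  1  1  1  1  1  1  1
 y  0  0  0  1  1  2  2  2  2  2
 z  0  0  0  1  1  2  2  2  2  2
 z  0  0  0  1  1  2  2  2  2  2
 x  0  1  1  1  2  2  3  3  3  3
 x  0  1  2  2  2  2  3  4  4  4
 z  0  1  2  3  3  3  3  4  4  4
 y  0  1  2  3  3  4  4  4  4  4
 x  0  1  2  3  4  4  5  5  5  5
 x  0  1  2  3  4  4  5  6  6  6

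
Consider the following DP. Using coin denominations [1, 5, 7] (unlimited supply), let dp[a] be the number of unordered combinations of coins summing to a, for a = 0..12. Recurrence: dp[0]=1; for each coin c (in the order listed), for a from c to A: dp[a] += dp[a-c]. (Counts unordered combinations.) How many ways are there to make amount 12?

after  coin     0     1     2     3     4     5     6     7     8     9    10    11    12
          1     1     1     1     1     1     1     1     1     1     1     1     1     1
          5     1     1     1     1     1     2     2     2     2     2     3     3     3
          7     1     1     1     1     1     2     2     3     3     3     4     4     5

5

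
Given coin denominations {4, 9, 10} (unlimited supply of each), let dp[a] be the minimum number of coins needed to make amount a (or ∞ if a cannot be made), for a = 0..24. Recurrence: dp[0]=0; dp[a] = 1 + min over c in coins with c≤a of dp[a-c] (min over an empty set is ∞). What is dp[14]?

2

 a  0  1  2  3  4  5  6  7  8  9 10 11 12 13 14 15 16 17 18 19 20 21 22 23 24
dp  0  -  -  -  1  -  -  -  2  1  1  -  3  2  2  -  4  3  2  2  2  4  3  3  3
(- denotes ∞ / unreachable)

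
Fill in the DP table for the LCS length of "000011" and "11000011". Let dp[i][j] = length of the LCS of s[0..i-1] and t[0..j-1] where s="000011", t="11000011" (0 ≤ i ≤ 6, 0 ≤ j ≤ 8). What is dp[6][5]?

   ''  1  1  0  0  0  0  1  1
''  0  0  0  0  0  0  0  0  0
 0  0  0  0  1  1  1  1  1  1
 0  0  0  0  1  2  2  2  2  2
 0  0  0  0  1  2  3  3  3  3
 0  0  0  0  1  2  3  4  4  4
 1  0  1  1  1  2  3  4  5  5
 1  0  1  2  2  2  3  4  5  6

3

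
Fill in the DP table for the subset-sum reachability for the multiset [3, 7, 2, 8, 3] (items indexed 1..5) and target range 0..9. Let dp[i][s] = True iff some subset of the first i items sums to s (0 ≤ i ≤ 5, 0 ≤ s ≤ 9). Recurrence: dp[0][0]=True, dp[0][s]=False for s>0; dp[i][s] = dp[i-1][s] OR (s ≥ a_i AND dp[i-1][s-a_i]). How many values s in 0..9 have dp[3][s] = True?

6

i\s   0   1   2   3   4   5   6   7   8   9
  0   T   F   F   F   F   F   F   F   F   F
  1   T   F   F   T   F   F   F   F   F   F
  2   T   F   F   T   F   F   F   T   F   F
  3   T   F   T   T   F   T   F   T   F   T
  4   T   F   T   T   F   T   F   T   T   T
  5   T   F   T   T   F   T   T   T   T   T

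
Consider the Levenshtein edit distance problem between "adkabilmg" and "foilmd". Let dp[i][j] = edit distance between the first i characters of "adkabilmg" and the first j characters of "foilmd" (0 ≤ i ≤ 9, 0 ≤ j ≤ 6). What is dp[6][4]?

6

   ''  f  o  i  l  m  d
''  0  1  2  3  4  5  6
 a  1  1  2  3  4  5  6
 d  2  2  2  3  4  5  5
 k  3  3  3  3  4  5  6
 a  4  4  4  4  4  5  6
 b  5  5  5  5  5  5  6
 i  6  6  6  5  6  6  6
 l  7  7  7  6  5  6  7
 m  8  8  8  7  6  5  6
 g  9  9  9  8  7  6  6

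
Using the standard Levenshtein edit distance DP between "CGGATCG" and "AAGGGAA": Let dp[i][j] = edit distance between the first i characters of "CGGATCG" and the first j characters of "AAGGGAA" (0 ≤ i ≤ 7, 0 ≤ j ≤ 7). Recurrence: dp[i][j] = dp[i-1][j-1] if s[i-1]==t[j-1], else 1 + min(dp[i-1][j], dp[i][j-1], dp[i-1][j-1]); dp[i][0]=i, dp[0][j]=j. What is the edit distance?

   ''  A  A  G  G  G  A  A
''  0  1  2  3  4  5  6  7
 C  1  1  2  3  4  5  6  7
 G  2  2  2  2  3  4  5  6
 G  3  3  3  2  2  3  4  5
 A  4  3  3  3  3  3  3  4
 T  5  4  4  4  4  4  4  4
 C  6  5  5  5  5  5  5  5
 G  7  6  6  5  5  5  6  6

6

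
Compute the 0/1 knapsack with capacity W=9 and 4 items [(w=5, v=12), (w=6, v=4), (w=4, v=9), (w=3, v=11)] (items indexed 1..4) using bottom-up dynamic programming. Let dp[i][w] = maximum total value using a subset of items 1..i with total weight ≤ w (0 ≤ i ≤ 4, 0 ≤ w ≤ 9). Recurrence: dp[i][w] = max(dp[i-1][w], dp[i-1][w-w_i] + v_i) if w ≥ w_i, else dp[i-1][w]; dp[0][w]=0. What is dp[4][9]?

23

i\w   0   1   2   3   4   5   6   7   8   9
  0   0   0   0   0   0   0   0   0   0   0
  1   0   0   0   0   0  12  12  12  12  12
  2   0   0   0   0   0  12  12  12  12  12
  3   0   0   0   0   9  12  12  12  12  21
  4   0   0   0  11  11  12  12  20  23  23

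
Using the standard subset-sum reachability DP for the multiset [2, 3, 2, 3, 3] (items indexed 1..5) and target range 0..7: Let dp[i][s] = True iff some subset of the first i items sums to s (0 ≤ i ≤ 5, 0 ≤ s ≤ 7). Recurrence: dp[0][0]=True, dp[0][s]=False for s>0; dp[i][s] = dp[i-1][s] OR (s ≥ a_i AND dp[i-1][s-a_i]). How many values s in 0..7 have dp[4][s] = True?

7

i\s   0   1   2   3   4   5   6   7
  0   T   F   F   F   F   F   F   F
  1   T   F   T   F   F   F   F   F
  2   T   F   T   T   F   T   F   F
  3   T   F   T   T   T   T   F   T
  4   T   F   T   T   T   T   T   T
  5   T   F   T   T   T   T   T   T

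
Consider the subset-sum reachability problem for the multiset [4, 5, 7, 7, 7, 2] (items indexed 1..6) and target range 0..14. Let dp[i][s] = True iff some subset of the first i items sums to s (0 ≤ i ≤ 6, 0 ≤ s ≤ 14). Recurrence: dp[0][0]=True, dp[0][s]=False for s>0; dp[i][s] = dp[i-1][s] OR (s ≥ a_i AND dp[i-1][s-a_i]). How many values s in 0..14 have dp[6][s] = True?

11

i\s   0   1   2   3   4   5   6   7   8   9  10  11  12  13  14
  0   T   F   F   F   F   F   F   F   F   F   F   F   F   F   F
  1   T   F   F   F   T   F   F   F   F   F   F   F   F   F   F
  2   T   F   F   F   T   T   F   F   F   T   F   F   F   F   F
  3   T   F   F   F   T   T   F   T   F   T   F   T   T   F   F
  4   T   F   F   F   T   T   F   T   F   T   F   T   T   F   T
  5   T   F   F   F   T   T   F   T   F   T   F   T   T   F   T
  6   T   F   T   F   T   T   T   T   F   T   F   T   T   T   T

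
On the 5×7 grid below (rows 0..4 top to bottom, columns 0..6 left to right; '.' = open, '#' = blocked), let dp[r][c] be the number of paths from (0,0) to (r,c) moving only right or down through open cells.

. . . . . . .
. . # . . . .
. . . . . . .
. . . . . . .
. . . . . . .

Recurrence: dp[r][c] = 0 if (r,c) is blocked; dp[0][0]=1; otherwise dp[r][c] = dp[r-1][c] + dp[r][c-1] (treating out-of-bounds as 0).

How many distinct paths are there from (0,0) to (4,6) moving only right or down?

r\c   0   1   2   3   4   5   6
  0   1   1   1   1   1   1   1
  1   1   2   0   1   2   3   4
  2   1   3   3   4   6   9  13
  3   1   4   7  11  17  26  39
  4   1   5  12  23  40  66 105

105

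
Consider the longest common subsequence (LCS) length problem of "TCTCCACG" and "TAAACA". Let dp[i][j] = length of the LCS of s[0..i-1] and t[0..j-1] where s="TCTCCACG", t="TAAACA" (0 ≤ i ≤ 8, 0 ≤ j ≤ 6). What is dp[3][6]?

2

   ''  T  A  A  A  C  A
''  0  0  0  0  0  0  0
 T  0  1  1  1  1  1  1
 C  0  1  1  1  1  2  2
 T  0  1  1  1  1  2  2
 C  0  1  1  1  1  2  2
 C  0  1  1  1  1  2  2
 A  0  1  2  2  2  2  3
 C  0  1  2  2  2  3  3
 G  0  1  2  2  2  3  3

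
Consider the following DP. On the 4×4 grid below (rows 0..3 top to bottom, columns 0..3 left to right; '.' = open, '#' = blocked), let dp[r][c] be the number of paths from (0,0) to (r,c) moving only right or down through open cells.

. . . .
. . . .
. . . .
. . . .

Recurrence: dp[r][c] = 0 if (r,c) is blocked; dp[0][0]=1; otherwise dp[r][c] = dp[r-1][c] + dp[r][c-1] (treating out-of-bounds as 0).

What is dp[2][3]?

r\c   0   1   2   3
  0   1   1   1   1
  1   1   2   3   4
  2   1   3   6  10
  3   1   4  10  20

10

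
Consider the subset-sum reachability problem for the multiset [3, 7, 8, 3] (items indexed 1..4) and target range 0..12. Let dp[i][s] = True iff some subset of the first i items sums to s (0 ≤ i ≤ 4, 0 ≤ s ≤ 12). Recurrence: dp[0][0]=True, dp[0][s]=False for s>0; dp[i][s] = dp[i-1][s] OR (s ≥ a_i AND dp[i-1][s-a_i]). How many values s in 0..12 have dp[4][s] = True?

7

i\s   0   1   2   3   4   5   6   7   8   9  10  11  12
  0   T   F   F   F   F   F   F   F   F   F   F   F   F
  1   T   F   F   T   F   F   F   F   F   F   F   F   F
  2   T   F   F   T   F   F   F   T   F   F   T   F   F
  3   T   F   F   T   F   F   F   T   T   F   T   T   F
  4   T   F   F   T   F   F   T   T   T   F   T   T   F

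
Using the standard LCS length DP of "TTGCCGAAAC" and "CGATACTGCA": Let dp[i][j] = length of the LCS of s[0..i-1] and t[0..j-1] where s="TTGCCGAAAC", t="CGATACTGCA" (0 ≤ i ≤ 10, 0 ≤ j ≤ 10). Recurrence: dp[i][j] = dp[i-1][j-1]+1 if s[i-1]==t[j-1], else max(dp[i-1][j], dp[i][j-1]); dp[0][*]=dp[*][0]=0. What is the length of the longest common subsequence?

   ''  C  G  A  T  A  C  T  G  C  A
''  0  0  0  0  0  0  0  0  0  0  0
 T  0  0  0  0  1  1  1  1  1  1  1
 T  0  0  0  0  1  1  1  2  2  2  2
 G  0  0  1  1  1  1  1  2  3  3  3
 C  0  1  1  1  1  1  2  2  3  4  4
 C  0  1  1  1  1  1  2  2  3  4  4
 G  0  1  2  2  2  2  2  2  3  4  4
 A  0  1  2  3  3  3  3  3  3  4  5
 A  0  1  2  3  3  4  4  4  4  4  5
 A  0  1  2  3  3  4  4  4  4  4  5
 C  0  1  2  3  3  4  5  5  5  5  5

5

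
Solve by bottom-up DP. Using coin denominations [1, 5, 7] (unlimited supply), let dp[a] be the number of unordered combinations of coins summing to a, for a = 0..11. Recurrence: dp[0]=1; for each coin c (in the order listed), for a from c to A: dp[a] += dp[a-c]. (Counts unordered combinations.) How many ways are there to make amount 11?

after  coin     0     1     2     3     4     5     6     7     8     9    10    11
          1     1     1     1     1     1     1     1     1     1     1     1     1
          5     1     1     1     1     1     2     2     2     2     2     3     3
          7     1     1     1     1     1     2     2     3     3     3     4     4

4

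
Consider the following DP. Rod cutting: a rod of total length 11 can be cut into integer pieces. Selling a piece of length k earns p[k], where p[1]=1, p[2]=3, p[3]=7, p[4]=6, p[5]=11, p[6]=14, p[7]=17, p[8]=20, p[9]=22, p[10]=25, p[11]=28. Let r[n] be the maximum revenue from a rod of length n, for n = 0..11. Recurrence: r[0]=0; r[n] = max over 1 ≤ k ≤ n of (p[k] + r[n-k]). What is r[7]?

17

   n    0    1    2    3    4    5    6    7    8    9   10   11
r[n]    0    1    3    7    8   11   14   17   20   22   25   28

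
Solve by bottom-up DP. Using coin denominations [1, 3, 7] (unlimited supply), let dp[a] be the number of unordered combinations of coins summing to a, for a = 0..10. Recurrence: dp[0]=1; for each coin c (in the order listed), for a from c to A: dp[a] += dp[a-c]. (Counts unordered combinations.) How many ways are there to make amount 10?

6

after  coin     0     1     2     3     4     5     6     7     8     9    10
          1     1     1     1     1     1     1     1     1     1     1     1
          3     1     1     1     2     2     2     3     3     3     4     4
          7     1     1     1     2     2     2     3     4     4     5     6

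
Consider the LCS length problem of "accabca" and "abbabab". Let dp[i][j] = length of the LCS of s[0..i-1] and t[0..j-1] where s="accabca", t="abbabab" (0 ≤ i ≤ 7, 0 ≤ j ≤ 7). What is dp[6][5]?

   ''  a  b  b  a  b  a  b
''  0  0  0  0  0  0  0  0
 a  0  1  1  1  1  1  1  1
 c  0  1  1  1  1  1  1  1
 c  0  1  1  1  1  1  1  1
 a  0  1  1  1  2  2  2  2
 b  0  1  2  2  2  3  3  3
 c  0  1  2  2  2  3  3  3
 a  0  1  2  2  3  3  4  4

3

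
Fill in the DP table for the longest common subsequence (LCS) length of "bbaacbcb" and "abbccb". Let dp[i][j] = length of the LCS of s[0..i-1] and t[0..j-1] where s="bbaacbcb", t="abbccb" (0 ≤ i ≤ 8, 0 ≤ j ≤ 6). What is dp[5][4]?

3

   ''  a  b  b  c  c  b
''  0  0  0  0  0  0  0
 b  0  0  1  1  1  1  1
 b  0  0  1  2  2  2  2
 a  0  1  1  2  2  2  2
 a  0  1  1  2  2  2  2
 c  0  1  1  2  3  3  3
 b  0  1  2  2  3  3  4
 c  0  1  2  2  3  4  4
 b  0  1  2  3  3  4  5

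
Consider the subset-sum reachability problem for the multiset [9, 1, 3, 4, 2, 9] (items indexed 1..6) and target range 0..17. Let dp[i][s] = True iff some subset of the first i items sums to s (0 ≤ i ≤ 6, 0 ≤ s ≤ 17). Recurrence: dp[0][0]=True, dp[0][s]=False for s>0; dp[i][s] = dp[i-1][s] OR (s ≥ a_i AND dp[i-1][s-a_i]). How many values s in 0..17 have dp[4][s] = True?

i\s   0   1   2   3   4   5   6   7   8   9  10  11  12  13  14  15  16  17
  0   T   F   F   F   F   F   F   F   F   F   F   F   F   F   F   F   F   F
  1   T   F   F   F   F   F   F   F   F   T   F   F   F   F   F   F   F   F
  2   T   T   F   F   F   F   F   F   F   T   T   F   F   F   F   F   F   F
  3   T   T   F   T   T   F   F   F   F   T   T   F   T   T   F   F   F   F
  4   T   T   F   T   T   T   F   T   T   T   T   F   T   T   T   F   T   T
  5   T   T   T   T   T   T   T   T   T   T   T   T   T   T   T   T   T   T
  6   T   T   T   T   T   T   T   T   T   T   T   T   T   T   T   T   T   T

14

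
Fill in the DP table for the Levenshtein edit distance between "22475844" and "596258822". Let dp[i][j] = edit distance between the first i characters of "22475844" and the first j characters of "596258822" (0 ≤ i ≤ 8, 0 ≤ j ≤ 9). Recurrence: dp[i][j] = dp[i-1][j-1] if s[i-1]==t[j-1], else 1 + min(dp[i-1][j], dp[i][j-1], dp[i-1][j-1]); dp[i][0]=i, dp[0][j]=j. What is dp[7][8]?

6

   ''  5  9  6  2  5  8  8  2  2
''  0  1  2  3  4  5  6  7  8  9
 2  1  1  2  3  3  4  5  6  7  8
 2  2  2  2  3  3  4  5  6  6  7
 4  3  3  3  3  4  4  5  6  7  7
 7  4  4  4  4  4  5  5  6  7  8
 5  5  4  5  5  5  4  5  6  7  8
 8  6  5  5  6  6  5  4  5  6  7
 4  7  6  6  6  7  6  5  5  6  7
 4  8  7  7  7  7  7  6  6  6  7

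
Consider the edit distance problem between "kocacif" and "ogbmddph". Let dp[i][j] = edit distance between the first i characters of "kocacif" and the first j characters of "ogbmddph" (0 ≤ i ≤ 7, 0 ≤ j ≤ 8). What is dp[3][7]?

   ''  o  g  b  m  d  d  p  h
''  0  1  2  3  4  5  6  7  8
 k  1  1  2  3  4  5  6  7  8
 o  2  1  2  3  4  5  6  7  8
 c  3  2  2  3  4  5  6  7  8
 a  4  3  3  3  4  5  6  7  8
 c  5  4  4  4  4  5  6  7  8
 i  6  5  5  5  5  5  6  7  8
 f  7  6  6  6  6  6  6  7  8

7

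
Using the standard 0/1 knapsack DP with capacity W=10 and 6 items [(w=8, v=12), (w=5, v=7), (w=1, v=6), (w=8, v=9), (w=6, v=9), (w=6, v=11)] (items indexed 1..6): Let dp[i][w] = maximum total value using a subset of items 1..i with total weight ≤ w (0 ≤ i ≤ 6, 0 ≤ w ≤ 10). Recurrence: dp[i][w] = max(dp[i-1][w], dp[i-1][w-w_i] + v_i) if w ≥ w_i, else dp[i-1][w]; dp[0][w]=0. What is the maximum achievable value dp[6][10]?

18

i\w   0   1   2   3   4   5   6   7   8   9  10
  0   0   0   0   0   0   0   0   0   0   0   0
  1   0   0   0   0   0   0   0   0  12  12  12
  2   0   0   0   0   0   7   7   7  12  12  12
  3   0   6   6   6   6   7  13  13  13  18  18
  4   0   6   6   6   6   7  13  13  13  18  18
  5   0   6   6   6   6   7  13  15  15  18  18
  6   0   6   6   6   6   7  13  17  17  18  18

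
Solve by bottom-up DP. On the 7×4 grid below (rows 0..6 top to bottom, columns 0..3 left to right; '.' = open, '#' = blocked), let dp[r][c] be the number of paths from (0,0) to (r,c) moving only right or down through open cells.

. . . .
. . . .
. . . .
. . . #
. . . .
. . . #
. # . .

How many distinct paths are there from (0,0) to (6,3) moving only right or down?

21

r\c   0   1   2   3
  0   1   1   1   1
  1   1   2   3   4
  2   1   3   6  10
  3   1   4  10   0
  4   1   5  15  15
  5   1   6  21   0
  6   1   0  21  21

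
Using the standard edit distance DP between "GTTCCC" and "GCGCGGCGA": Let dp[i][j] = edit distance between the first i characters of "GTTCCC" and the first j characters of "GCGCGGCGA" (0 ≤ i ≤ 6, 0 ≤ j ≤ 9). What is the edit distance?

6

   ''  G  C  G  C  G  G  C  G  A
''  0  1  2  3  4  5  6  7  8  9
 G  1  0  1  2  3  4  5  6  7  8
 T  2  1  1  2  3  4  5  6  7  8
 T  3  2  2  2  3  4  5  6  7  8
 C  4  3  2  3  2  3  4  5  6  7
 C  5  4  3  3  3  3  4  4  5  6
 C  6  5  4  4  3  4  4  4  5  6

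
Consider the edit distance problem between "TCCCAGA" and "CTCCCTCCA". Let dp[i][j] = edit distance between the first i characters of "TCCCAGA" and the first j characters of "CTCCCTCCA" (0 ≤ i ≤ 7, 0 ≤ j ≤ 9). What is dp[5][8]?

   ''  C  T  C  C  C  T  C  C  A
''  0  1  2  3  4  5  6  7  8  9
 T  1  1  1  2  3  4  5  6  7  8
 C  2  1  2  1  2  3  4  5  6  7
 C  3  2  2  2  1  2  3  4  5  6
 C  4  3  3  2  2  1  2  3  4  5
 A  5  4  4  3  3  2  2  3  4  4
 G  6  5  5  4  4  3  3  3  4  5
 A  7  6  6  5  5  4  4  4  4  4

4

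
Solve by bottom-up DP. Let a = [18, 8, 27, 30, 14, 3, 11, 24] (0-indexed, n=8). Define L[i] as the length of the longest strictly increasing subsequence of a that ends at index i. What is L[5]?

1

   i    0    1    2    3    4    5    6    7
a[i]   18    8   27   30   14    3   11   24
L[i]    1    1    2    3    2    1    2    3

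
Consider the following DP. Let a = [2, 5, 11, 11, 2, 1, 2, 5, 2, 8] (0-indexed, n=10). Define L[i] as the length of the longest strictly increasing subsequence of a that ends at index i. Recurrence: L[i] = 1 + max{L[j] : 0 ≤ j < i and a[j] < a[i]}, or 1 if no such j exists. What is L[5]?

   i    0    1    2    3    4    5    6    7    8    9
a[i]    2    5   11   11    2    1    2    5    2    8
L[i]    1    2    3    3    1    1    2    3    2    4

1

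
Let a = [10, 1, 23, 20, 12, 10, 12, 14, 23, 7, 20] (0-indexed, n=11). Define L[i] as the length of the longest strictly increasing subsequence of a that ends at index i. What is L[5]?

2

   i    0    1    2    3    4    5    6    7    8    9   10
a[i]   10    1   23   20   12   10   12   14   23    7   20
L[i]    1    1    2    2    2    2    3    4    5    2    5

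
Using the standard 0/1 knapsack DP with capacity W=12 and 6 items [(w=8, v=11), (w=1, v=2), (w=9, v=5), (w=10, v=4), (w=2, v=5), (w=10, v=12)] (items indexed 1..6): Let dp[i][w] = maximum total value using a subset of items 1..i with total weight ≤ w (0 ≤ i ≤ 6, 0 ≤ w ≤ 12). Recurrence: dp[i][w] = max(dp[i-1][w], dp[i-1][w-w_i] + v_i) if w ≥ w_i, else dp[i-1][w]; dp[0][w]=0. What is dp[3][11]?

13

i\w   0   1   2   3   4   5   6   7   8   9  10  11  12
  0   0   0   0   0   0   0   0   0   0   0   0   0   0
  1   0   0   0   0   0   0   0   0  11  11  11  11  11
  2   0   2   2   2   2   2   2   2  11  13  13  13  13
  3   0   2   2   2   2   2   2   2  11  13  13  13  13
  4   0   2   2   2   2   2   2   2  11  13  13  13  13
  5   0   2   5   7   7   7   7   7  11  13  16  18  18
  6   0   2   5   7   7   7   7   7  11  13  16  18  18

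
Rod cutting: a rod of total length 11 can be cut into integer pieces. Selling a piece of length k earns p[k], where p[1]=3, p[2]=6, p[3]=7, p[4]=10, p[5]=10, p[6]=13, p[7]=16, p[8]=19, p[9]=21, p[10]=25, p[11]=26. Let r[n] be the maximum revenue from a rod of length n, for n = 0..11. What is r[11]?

33

   n    0    1    2    3    4    5    6    7    8    9   10   11
r[n]    0    3    6    9   12   15   18   21   24   27   30   33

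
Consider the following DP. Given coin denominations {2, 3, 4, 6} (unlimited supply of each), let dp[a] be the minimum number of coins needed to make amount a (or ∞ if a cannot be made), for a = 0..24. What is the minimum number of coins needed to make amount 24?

4

 a  0  1  2  3  4  5  6  7  8  9 10 11 12 13 14 15 16 17 18 19 20 21 22 23 24
dp  0  -  1  1  1  2  1  2  2  2  2  3  2  3  3  3  3  4  3  4  4  4  4  5  4
(- denotes ∞ / unreachable)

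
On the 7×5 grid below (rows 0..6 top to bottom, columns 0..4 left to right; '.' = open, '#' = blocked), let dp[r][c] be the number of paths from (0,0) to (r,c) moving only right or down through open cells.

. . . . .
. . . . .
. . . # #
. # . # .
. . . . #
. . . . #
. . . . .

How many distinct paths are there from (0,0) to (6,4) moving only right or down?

28

r\c   0   1   2   3   4
  0   1   1   1   1   1
  1   1   2   3   4   5
  2   1   3   6   0   0
  3   1   0   6   0   0
  4   1   1   7   7   0
  5   1   2   9  16   0
  6   1   3  12  28  28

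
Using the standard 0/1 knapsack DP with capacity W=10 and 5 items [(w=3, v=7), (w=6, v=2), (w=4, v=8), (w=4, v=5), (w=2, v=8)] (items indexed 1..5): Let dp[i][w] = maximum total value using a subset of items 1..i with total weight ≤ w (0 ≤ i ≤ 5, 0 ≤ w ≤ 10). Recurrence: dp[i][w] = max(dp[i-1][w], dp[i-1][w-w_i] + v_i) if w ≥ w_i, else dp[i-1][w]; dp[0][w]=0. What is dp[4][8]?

15

i\w   0   1   2   3   4   5   6   7   8   9  10
  0   0   0   0   0   0   0   0   0   0   0   0
  1   0   0   0   7   7   7   7   7   7   7   7
  2   0   0   0   7   7   7   7   7   7   9   9
  3   0   0   0   7   8   8   8  15  15  15  15
  4   0   0   0   7   8   8   8  15  15  15  15
  5   0   0   8   8   8  15  16  16  16  23  23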